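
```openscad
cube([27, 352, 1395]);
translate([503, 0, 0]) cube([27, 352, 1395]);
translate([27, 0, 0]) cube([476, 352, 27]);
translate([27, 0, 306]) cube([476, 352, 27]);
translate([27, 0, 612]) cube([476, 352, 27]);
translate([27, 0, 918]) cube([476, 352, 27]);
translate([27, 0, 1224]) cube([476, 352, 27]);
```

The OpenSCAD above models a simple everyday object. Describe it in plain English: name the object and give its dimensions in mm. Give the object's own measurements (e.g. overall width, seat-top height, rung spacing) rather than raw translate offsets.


An open bookshelf. Two side panels, each 27 mm thick, 352 mm deep and 1395 mm tall, stand 530 mm apart (outside-to-outside). Between them sit 5 shelves, each 27 mm thick and 352 mm deep, spanning the full gap between the sides. The bottom shelf rests on the floor (its underside at z = 0) and the clear gap between one shelf's top and the next shelf's underside is 279 mm.


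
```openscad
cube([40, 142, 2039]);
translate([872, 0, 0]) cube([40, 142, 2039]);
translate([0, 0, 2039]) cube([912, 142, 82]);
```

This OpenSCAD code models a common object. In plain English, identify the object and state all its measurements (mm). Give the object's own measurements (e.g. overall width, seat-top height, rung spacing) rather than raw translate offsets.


A door frame. The clear opening is 832 mm wide and 2039 mm high. Two 40 mm wide jambs, 142 mm deep, stand either side of the opening from the floor to the top of the opening. A 82 mm thick head sits across the top of both jambs, spanning the full outside width of the frame.


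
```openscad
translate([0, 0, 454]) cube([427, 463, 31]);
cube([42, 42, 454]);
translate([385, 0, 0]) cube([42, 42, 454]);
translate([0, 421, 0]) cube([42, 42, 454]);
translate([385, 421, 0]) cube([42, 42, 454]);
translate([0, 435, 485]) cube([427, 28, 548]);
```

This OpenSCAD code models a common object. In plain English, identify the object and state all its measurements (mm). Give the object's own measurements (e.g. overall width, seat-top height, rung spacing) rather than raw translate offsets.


A chair. The seat is a 427×463×31 mm slab with its top at z = 485 mm, on four 42×42 mm corner legs (flush with the seat edges, standing on z = 0). A flat backrest 28 mm thick, 548 mm tall, spans the full seat width and rises from the seat top along its +y edge, rear face flush with the rear of the seat.


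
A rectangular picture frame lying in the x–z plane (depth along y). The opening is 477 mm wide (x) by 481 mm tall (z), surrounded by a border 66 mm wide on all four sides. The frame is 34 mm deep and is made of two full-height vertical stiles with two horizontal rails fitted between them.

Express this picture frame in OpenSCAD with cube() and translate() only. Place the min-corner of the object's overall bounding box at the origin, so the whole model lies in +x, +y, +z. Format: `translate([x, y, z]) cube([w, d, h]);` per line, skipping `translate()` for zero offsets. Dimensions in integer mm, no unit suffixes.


cube([66, 34, 613]);
translate([543, 0, 0]) cube([66, 34, 613]);
translate([66, 0, 0]) cube([477, 34, 66]);
translate([66, 0, 547]) cube([477, 34, 66]);


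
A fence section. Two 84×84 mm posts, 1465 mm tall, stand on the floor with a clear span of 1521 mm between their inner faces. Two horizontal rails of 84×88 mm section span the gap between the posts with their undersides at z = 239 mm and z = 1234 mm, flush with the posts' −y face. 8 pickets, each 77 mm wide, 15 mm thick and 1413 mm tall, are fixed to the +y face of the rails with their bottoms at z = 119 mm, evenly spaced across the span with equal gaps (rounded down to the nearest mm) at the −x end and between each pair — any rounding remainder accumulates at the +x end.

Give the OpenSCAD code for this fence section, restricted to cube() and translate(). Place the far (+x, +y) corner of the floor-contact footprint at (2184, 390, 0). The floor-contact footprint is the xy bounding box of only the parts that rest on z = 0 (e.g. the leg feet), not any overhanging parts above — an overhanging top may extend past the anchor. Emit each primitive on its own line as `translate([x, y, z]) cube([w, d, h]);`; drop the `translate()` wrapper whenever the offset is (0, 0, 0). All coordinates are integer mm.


translate([495, 306, 0]) cube([84, 84, 1465]);
translate([2100, 306, 0]) cube([84, 84, 1465]);
translate([579, 306, 239]) cube([1521, 84, 88]);
translate([579, 306, 1234]) cube([1521, 84, 88]);
translate([679, 390, 119]) cube([77, 15, 1413]);
translate([856, 390, 119]) cube([77, 15, 1413]);
translate([1033, 390, 119]) cube([77, 15, 1413]);
translate([1210, 390, 119]) cube([77, 15, 1413]);
translate([1387, 390, 119]) cube([77, 15, 1413]);
translate([1564, 390, 119]) cube([77, 15, 1413]);
translate([1741, 390, 119]) cube([77, 15, 1413]);
translate([1918, 390, 119]) cube([77, 15, 1413]);


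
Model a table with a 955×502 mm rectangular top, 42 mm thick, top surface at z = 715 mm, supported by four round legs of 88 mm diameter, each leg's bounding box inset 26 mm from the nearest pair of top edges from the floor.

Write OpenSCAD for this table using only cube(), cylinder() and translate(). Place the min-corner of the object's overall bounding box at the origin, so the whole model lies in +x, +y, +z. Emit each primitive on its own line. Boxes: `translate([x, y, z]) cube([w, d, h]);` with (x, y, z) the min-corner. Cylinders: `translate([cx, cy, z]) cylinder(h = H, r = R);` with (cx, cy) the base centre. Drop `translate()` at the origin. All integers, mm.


translate([0, 0, 673]) cube([955, 502, 42]);
translate([70, 70, 0]) cylinder(h = 673, r = 44);
translate([885, 70, 0]) cylinder(h = 673, r = 44);
translate([70, 432, 0]) cylinder(h = 673, r = 44);
translate([885, 432, 0]) cylinder(h = 673, r = 44);


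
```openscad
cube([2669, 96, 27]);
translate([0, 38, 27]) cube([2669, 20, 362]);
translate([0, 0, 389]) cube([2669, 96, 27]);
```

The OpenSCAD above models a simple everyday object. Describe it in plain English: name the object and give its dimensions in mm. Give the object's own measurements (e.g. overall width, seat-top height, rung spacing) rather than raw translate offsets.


An I-beam lying along x, 2669 mm long. Overall section height 416 mm. Two flanges 96 mm wide (y) and 27 mm thick, one on the floor and one at the top; a web 20 mm thick runs between them, centred on the flange width.


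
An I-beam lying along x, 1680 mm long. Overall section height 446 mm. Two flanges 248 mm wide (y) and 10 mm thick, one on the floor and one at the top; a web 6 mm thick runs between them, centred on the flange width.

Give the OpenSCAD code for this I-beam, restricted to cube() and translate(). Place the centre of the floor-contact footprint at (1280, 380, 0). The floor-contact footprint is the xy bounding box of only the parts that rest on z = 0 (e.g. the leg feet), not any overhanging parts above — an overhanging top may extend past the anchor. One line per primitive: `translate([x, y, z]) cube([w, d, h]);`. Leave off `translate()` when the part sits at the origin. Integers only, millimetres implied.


translate([440, 256, 0]) cube([1680, 248, 10]);
translate([440, 377, 10]) cube([1680, 6, 426]);
translate([440, 256, 436]) cube([1680, 248, 10]);


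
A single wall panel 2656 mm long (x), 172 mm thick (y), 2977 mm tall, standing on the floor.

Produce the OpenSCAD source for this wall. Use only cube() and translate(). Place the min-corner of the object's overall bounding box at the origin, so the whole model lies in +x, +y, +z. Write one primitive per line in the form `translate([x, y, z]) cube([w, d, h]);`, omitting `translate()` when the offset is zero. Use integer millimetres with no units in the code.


cube([2656, 172, 2977]);


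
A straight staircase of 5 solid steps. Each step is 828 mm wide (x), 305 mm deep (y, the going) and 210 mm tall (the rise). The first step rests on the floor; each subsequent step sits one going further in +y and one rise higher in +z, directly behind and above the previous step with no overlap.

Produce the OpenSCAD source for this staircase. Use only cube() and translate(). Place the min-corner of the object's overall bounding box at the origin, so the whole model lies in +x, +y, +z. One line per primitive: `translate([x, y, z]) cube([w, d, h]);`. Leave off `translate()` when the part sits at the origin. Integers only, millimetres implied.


cube([828, 305, 210]);
translate([0, 305, 210]) cube([828, 305, 210]);
translate([0, 610, 420]) cube([828, 305, 210]);
translate([0, 915, 630]) cube([828, 305, 210]);
translate([0, 1220, 840]) cube([828, 305, 210]);


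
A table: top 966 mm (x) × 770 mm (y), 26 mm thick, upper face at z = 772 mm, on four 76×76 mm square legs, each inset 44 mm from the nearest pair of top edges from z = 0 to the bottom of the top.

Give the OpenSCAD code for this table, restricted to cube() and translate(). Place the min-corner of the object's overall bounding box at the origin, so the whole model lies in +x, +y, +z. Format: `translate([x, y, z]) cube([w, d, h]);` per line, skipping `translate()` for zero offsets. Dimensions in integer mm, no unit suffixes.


translate([0, 0, 746]) cube([966, 770, 26]);
translate([44, 44, 0]) cube([76, 76, 746]);
translate([846, 44, 0]) cube([76, 76, 746]);
translate([44, 650, 0]) cube([76, 76, 746]);
translate([846, 650, 0]) cube([76, 76, 746]);


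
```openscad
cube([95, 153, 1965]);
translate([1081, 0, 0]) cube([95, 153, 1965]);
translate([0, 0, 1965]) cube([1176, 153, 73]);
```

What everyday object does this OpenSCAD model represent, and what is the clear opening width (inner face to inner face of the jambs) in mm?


A door frame. The clear opening width is 986 mm.

Two 1965 mm tall posts with a header on top — a door frame. The left jamb is 95 mm wide at x = 0; the right jamb starts at x = 1081. The clear opening is 1081 − 95 = 986 mm.


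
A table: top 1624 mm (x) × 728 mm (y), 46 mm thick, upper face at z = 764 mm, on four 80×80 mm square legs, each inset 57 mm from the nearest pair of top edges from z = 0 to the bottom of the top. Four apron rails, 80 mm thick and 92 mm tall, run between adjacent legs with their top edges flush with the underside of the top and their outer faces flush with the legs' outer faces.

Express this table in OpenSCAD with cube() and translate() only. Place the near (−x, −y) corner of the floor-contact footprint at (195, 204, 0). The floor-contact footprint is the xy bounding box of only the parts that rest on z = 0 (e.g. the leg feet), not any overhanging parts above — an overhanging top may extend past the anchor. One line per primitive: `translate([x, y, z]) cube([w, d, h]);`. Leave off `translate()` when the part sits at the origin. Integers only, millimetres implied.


translate([138, 147, 718]) cube([1624, 728, 46]);
translate([195, 204, 0]) cube([80, 80, 718]);
translate([1625, 204, 0]) cube([80, 80, 718]);
translate([195, 738, 0]) cube([80, 80, 718]);
translate([1625, 738, 0]) cube([80, 80, 718]);
translate([275, 204, 626]) cube([1350, 80, 92]);
translate([275, 738, 626]) cube([1350, 80, 92]);
translate([195, 284, 626]) cube([80, 454, 92]);
translate([1625, 284, 626]) cube([80, 454, 92]);


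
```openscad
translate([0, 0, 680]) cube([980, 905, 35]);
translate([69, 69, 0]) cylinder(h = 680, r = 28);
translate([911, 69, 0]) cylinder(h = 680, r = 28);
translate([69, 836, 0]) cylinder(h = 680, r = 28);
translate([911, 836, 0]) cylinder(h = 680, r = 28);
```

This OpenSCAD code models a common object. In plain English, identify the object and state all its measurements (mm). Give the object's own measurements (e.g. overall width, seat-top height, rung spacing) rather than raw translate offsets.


A table: top 980 mm (x) × 905 mm (y), 35 mm thick, upper face at z = 715 mm, on four round legs of 56 mm diameter, each leg's bounding box inset 41 mm from the nearest pair of top edges from z = 0 to the bottom of the top.


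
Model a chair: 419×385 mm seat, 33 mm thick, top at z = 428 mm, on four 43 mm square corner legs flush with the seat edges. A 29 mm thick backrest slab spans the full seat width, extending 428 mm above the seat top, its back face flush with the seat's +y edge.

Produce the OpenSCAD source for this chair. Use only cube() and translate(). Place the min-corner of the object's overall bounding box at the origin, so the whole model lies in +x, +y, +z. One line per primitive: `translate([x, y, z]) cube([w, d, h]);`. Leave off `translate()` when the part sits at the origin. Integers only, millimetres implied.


translate([0, 0, 395]) cube([419, 385, 33]);
cube([43, 43, 395]);
translate([376, 0, 0]) cube([43, 43, 395]);
translate([0, 342, 0]) cube([43, 43, 395]);
translate([376, 342, 0]) cube([43, 43, 395]);
translate([0, 356, 428]) cube([419, 29, 428]);


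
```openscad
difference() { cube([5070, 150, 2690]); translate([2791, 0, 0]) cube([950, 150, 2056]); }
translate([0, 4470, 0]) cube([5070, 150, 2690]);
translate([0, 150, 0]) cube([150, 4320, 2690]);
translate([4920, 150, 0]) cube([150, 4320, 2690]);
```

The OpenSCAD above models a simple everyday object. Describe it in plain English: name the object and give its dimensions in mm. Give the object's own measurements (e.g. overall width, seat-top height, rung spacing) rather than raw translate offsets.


A single room: four walls, each 2690 mm tall and 150 mm thick, enclosing an outside footprint 5070×4620 mm (x × y), no floor or roof. The front and back walls (−y and +y sides) run the full x-width; the side walls fit between their inner faces. A door opening 950 mm wide and 2056 mm tall is cut through the front wall from the floor up, its −x edge 2791 mm from the wall's −x end.


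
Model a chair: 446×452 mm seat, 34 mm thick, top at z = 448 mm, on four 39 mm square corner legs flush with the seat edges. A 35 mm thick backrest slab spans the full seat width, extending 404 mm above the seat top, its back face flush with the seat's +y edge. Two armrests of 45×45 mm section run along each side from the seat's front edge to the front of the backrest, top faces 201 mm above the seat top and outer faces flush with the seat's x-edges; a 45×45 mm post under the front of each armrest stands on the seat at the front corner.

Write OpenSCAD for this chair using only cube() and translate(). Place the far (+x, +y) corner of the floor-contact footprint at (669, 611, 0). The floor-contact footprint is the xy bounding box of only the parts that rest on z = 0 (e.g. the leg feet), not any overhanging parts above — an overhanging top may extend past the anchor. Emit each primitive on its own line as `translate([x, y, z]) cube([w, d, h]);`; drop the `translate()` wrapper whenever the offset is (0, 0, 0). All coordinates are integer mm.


translate([223, 159, 414]) cube([446, 452, 34]);
translate([223, 159, 0]) cube([39, 39, 414]);
translate([630, 159, 0]) cube([39, 39, 414]);
translate([223, 572, 0]) cube([39, 39, 414]);
translate([630, 572, 0]) cube([39, 39, 414]);
translate([223, 576, 448]) cube([446, 35, 404]);
translate([223, 159, 604]) cube([45, 417, 45]);
translate([624, 159, 604]) cube([45, 417, 45]);
translate([223, 159, 448]) cube([45, 45, 156]);
translate([624, 159, 448]) cube([45, 45, 156]);


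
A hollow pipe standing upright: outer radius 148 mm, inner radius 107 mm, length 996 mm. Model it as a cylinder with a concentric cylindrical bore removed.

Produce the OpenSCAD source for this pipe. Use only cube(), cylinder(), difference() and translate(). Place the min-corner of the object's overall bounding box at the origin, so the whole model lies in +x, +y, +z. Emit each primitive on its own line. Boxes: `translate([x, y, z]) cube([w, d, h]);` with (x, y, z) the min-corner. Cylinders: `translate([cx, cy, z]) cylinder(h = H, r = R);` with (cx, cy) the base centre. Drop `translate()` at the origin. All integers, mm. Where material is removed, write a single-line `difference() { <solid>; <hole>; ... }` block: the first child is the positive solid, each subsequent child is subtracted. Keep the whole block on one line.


difference() { translate([148, 148, 0]) cylinder(h = 996, r = 148); translate([148, 148, 0]) cylinder(h = 996, r = 107); }


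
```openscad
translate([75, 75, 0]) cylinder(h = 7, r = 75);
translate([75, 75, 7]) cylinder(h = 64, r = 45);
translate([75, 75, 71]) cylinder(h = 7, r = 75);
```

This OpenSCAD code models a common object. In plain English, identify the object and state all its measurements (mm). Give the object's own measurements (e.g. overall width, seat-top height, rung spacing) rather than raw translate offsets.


A spool: two coaxial disc flanges of radius 75 mm and thickness 7 mm, joined by a core cylinder of radius 45 mm and height 64 mm. The lower flange rests on z = 0 and the three cylinders share a vertical axis.


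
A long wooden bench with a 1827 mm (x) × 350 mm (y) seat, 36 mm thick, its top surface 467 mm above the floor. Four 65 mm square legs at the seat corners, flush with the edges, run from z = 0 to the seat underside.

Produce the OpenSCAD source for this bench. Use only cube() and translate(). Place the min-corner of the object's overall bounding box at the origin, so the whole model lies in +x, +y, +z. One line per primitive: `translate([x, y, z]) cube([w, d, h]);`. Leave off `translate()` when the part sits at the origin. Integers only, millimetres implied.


translate([0, 0, 431]) cube([1827, 350, 36]);
cube([65, 65, 431]);
translate([0, 285, 0]) cube([65, 65, 431]);
translate([1762, 0, 0]) cube([65, 65, 431]);
translate([1762, 285, 0]) cube([65, 65, 431]);


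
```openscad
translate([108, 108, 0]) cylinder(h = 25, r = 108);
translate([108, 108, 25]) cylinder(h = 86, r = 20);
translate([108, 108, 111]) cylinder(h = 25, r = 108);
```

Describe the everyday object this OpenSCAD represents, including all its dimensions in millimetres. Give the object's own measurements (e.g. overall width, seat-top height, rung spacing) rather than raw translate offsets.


A spool: two coaxial disc flanges of radius 108 mm and thickness 25 mm, joined by a core cylinder of radius 20 mm and height 86 mm. The lower flange rests on z = 0 and the three cylinders share a vertical axis.


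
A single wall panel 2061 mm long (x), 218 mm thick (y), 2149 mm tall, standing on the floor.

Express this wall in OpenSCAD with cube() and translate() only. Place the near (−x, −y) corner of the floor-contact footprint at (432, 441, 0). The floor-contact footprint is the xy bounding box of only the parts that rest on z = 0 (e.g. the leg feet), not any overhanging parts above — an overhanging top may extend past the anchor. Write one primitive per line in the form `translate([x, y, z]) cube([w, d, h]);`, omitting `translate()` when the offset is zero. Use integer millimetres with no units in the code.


translate([432, 441, 0]) cube([2061, 218, 2149]);


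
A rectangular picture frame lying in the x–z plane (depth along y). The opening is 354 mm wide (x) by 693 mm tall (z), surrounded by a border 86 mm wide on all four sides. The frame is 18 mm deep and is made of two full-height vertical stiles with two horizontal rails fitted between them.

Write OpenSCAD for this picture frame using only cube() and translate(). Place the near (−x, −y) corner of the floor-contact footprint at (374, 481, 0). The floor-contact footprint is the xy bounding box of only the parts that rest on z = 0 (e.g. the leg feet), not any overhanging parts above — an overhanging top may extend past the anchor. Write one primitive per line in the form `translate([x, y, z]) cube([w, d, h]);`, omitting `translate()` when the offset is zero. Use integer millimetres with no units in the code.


translate([374, 481, 0]) cube([86, 18, 865]);
translate([814, 481, 0]) cube([86, 18, 865]);
translate([460, 481, 0]) cube([354, 18, 86]);
translate([460, 481, 779]) cube([354, 18, 86]);


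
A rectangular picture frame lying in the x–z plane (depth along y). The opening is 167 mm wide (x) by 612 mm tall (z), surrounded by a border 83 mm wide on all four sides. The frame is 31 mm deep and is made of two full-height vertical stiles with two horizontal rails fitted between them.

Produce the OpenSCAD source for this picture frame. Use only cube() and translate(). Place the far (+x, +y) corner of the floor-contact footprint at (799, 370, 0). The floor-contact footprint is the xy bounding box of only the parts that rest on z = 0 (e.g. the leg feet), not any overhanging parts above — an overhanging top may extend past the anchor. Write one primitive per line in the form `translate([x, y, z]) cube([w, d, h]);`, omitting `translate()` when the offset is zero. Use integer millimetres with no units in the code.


translate([466, 339, 0]) cube([83, 31, 778]);
translate([716, 339, 0]) cube([83, 31, 778]);
translate([549, 339, 0]) cube([167, 31, 83]);
translate([549, 339, 695]) cube([167, 31, 83]);


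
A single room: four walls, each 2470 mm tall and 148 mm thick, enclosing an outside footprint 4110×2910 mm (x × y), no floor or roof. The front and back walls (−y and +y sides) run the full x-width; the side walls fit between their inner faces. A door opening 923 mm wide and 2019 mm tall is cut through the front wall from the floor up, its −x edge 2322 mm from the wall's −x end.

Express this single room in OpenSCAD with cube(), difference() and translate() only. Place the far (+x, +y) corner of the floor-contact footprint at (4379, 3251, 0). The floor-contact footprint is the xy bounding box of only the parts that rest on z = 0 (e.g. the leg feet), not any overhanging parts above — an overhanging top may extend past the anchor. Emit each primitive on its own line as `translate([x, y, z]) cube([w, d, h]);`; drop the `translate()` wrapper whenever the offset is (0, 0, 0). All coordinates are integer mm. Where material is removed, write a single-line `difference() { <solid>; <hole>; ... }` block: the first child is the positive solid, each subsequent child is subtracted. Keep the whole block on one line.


difference() { translate([269, 341, 0]) cube([4110, 148, 2470]); translate([2591, 341, 0]) cube([923, 148, 2019]); }
translate([269, 3103, 0]) cube([4110, 148, 2470]);
translate([269, 489, 0]) cube([148, 2614, 2470]);
translate([4231, 489, 0]) cube([148, 2614, 2470]);


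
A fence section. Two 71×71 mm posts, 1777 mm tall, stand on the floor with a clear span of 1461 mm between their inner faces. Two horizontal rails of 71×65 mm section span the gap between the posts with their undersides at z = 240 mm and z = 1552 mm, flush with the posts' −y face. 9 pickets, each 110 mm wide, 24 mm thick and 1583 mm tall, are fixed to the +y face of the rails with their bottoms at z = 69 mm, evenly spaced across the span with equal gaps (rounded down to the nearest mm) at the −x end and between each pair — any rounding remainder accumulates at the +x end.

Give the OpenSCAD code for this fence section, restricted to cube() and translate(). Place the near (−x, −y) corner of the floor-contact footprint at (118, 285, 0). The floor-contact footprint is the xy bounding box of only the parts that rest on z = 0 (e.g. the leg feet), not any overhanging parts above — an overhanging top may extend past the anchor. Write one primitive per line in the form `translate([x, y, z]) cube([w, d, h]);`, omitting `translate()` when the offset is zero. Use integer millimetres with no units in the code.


translate([118, 285, 0]) cube([71, 71, 1777]);
translate([1650, 285, 0]) cube([71, 71, 1777]);
translate([189, 285, 240]) cube([1461, 71, 65]);
translate([189, 285, 1552]) cube([1461, 71, 65]);
translate([236, 356, 69]) cube([110, 24, 1583]);
translate([393, 356, 69]) cube([110, 24, 1583]);
translate([550, 356, 69]) cube([110, 24, 1583]);
translate([707, 356, 69]) cube([110, 24, 1583]);
translate([864, 356, 69]) cube([110, 24, 1583]);
translate([1021, 356, 69]) cube([110, 24, 1583]);
translate([1178, 356, 69]) cube([110, 24, 1583]);
translate([1335, 356, 69]) cube([110, 24, 1583]);
translate([1492, 356, 69]) cube([110, 24, 1583]);


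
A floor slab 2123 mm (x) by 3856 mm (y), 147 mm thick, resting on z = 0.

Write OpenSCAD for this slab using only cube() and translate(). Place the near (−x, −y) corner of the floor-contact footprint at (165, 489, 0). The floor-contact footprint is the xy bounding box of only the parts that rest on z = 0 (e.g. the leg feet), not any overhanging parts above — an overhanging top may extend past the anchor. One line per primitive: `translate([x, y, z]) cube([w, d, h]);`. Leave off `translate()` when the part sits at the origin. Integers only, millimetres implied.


translate([165, 489, 0]) cube([2123, 3856, 147]);


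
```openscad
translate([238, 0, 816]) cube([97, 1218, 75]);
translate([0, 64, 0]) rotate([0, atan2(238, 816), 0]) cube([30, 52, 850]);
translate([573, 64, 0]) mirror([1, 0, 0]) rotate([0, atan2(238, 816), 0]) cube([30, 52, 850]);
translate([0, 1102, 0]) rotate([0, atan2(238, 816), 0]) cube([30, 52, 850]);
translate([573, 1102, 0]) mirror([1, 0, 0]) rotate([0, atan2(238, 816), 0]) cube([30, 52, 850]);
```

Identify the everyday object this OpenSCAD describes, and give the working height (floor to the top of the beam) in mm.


A sawhorse. The overall height is 891 mm.

A beam across two mirrored pairs of raked legs — a sawhorse. The beam's underside is at z = 816 (matching the legs' vertical rise in atan2(238, 816)) and the beam is 75 mm tall, so its top is at 816 + 75 = 891 mm. The raked legs top out at the beam's underside, so that is the highest point.


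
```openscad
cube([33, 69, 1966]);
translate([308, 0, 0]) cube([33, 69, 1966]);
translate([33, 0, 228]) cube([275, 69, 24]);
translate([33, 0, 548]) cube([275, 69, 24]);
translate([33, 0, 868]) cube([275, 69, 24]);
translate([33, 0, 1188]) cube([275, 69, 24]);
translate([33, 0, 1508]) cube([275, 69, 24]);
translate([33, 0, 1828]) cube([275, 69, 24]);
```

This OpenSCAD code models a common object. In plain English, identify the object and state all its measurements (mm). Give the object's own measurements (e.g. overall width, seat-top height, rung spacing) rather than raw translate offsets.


A straight ladder. Two 33×69 mm vertical rails, 1966 mm tall, stand 341 mm apart (outside-to-outside) with their front faces coplanar on the −y side. 6 rungs, each 69 mm deep and 24 mm tall, span between the inner faces of the rails, front faces flush with the rails. The lowest rung's underside is at z = 228 mm and rungs are spaced 320 mm apart (underside to underside).


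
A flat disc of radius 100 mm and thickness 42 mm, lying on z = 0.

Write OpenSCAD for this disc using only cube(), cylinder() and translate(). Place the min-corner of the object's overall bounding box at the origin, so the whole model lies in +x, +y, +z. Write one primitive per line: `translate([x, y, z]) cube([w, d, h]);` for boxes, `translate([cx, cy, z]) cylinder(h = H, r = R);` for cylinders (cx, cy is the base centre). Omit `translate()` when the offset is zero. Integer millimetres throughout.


translate([100, 100, 0]) cylinder(h = 42, r = 100);


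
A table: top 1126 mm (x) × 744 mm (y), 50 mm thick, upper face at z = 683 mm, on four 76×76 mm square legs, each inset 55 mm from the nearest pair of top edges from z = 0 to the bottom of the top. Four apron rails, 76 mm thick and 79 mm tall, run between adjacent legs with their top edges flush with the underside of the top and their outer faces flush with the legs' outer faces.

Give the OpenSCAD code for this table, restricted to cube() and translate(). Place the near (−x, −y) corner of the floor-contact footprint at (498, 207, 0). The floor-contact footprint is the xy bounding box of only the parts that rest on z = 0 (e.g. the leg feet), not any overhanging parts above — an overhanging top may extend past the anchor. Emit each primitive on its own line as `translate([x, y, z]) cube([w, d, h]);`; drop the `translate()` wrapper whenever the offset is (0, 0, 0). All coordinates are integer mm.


// leg_h = 683 - 50 = 633
// apron z = 633 - 79 = 554
translate([443, 152, 633]) cube([1126, 744, 50]);
translate([498, 207, 0]) cube([76, 76, 633]);
translate([1438, 207, 0]) cube([76, 76, 633]);
translate([498, 765, 0]) cube([76, 76, 633]);
translate([1438, 765, 0]) cube([76, 76, 633]);
translate([574, 207, 554]) cube([864, 76, 79]);
translate([574, 765, 554]) cube([864, 76, 79]);
translate([498, 283, 554]) cube([76, 482, 79]);
translate([1438, 283, 554]) cube([76, 482, 79]);


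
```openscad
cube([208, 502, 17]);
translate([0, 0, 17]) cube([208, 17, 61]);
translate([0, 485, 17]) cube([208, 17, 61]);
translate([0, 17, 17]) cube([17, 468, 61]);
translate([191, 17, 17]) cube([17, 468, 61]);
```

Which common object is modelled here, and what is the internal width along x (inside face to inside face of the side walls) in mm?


An open box. The internal width is 174 mm.

A 208×502 base slab with four walls standing on it — an open box. The base is 208 mm wide and the walls are 17 mm thick, so the internal width is 208 − 2 × 17 = 174 mm.


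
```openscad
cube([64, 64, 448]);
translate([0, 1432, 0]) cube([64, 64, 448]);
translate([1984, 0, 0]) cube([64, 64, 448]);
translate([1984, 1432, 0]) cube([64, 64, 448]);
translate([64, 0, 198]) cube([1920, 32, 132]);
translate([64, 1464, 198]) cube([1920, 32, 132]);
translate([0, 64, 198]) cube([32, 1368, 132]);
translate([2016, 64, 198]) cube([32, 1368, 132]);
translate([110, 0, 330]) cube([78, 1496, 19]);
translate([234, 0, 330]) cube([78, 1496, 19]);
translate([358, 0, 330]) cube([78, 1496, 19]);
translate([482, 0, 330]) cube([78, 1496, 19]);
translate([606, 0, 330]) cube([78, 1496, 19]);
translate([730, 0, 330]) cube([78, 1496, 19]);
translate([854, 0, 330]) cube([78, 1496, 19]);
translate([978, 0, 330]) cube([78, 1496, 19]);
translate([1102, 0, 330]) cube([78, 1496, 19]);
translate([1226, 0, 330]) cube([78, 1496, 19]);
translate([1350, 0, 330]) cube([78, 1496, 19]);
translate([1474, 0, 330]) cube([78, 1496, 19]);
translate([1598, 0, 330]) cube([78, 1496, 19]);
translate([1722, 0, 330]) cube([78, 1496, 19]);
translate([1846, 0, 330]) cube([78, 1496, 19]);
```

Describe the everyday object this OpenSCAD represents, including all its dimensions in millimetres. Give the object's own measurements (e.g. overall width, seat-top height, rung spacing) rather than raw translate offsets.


A bed frame 2048 mm long (x) by 1496 mm wide (y). Four 64×64 mm corner posts, 448 mm tall, at the corners of the footprint. Four rails of 32 mm thickness and 132 mm height run between adjacent posts with their undersides at z = 198 mm, their outer faces flush with the outside of the frame (the two x-running rails run between the posts' inner faces; the two y-running rails run between the posts' inner faces). 15 slats, each 78 mm wide (x) and 19 mm thick, lie across the top of the two x-running rails, running the full 1496 mm width of the frame in y; along x they sit between the end posts with a 46 mm gap after the −x posts and between neighbouring slats, leaving 60 mm before the +x posts.


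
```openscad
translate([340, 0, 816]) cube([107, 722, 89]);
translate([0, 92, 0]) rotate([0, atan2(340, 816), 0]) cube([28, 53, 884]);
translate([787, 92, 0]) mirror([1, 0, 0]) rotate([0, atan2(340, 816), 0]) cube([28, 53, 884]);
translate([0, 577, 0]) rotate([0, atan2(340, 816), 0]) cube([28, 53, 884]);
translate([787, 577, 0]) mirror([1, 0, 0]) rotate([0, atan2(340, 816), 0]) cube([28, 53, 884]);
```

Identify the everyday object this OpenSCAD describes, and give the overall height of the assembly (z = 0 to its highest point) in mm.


A sawhorse. The overall height is 905 mm.

A beam across two mirrored pairs of raked legs — a sawhorse. The beam's underside is at z = 816 (matching the legs' vertical rise in atan2(340, 816)) and the beam is 89 mm tall, so its top is at 816 + 89 = 905 mm. The raked legs top out at the beam's underside, so that is the highest point.


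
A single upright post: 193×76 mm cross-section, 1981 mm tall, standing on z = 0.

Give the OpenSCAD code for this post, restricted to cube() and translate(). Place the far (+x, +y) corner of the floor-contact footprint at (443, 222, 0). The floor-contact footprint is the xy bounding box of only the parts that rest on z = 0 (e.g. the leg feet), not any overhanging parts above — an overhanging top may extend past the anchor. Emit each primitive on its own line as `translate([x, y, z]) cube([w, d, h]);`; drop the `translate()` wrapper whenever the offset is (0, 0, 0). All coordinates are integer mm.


translate([250, 146, 0]) cube([193, 76, 1981]);


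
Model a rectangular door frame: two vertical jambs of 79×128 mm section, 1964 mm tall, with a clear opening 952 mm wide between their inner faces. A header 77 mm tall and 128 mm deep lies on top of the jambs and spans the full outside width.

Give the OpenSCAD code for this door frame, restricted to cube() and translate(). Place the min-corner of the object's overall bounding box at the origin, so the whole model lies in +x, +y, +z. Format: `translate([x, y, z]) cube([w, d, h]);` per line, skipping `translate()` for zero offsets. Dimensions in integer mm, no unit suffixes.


cube([79, 128, 1964]);
translate([1031, 0, 0]) cube([79, 128, 1964]);
translate([0, 0, 1964]) cube([1110, 128, 77]);


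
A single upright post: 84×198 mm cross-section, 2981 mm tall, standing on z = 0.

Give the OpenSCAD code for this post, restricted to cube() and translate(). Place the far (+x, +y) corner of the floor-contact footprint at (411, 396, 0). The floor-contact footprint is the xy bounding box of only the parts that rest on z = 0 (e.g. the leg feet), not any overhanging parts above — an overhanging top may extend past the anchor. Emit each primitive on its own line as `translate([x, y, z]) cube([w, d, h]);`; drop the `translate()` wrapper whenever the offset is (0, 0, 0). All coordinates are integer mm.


translate([327, 198, 0]) cube([84, 198, 2981]);


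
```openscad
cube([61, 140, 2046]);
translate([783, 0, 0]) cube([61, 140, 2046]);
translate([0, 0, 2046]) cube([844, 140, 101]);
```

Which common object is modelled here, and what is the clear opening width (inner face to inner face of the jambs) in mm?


A door frame. The clear opening width is 722 mm.

Two 2046 mm tall posts with a header on top — a door frame. The left jamb is 61 mm wide at x = 0; the right jamb starts at x = 783. The clear opening is 783 − 61 = 722 mm.


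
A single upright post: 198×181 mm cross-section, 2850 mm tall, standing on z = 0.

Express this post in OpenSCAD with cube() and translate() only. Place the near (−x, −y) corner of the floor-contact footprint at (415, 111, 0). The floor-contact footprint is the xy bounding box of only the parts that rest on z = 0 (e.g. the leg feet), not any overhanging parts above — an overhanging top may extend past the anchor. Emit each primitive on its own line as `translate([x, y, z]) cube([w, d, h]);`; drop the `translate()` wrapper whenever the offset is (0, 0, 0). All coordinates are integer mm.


translate([415, 111, 0]) cube([198, 181, 2850]);


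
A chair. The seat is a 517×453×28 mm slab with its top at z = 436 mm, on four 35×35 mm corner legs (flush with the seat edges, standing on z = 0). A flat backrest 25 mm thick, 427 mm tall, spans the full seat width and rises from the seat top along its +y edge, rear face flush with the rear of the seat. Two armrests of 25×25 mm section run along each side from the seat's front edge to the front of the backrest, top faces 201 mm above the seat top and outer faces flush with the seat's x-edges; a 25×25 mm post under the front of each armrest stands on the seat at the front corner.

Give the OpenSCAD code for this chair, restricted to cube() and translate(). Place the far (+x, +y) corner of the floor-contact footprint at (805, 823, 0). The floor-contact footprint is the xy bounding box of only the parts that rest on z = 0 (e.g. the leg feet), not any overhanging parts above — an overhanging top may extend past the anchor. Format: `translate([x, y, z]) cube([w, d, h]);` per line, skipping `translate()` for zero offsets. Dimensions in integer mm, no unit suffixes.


// leg_h = 436 - 28 = 408
// arm post h = 201 - 25 = 176
translate([288, 370, 408]) cube([517, 453, 28]);
translate([288, 370, 0]) cube([35, 35, 408]);
translate([770, 370, 0]) cube([35, 35, 408]);
translate([288, 788, 0]) cube([35, 35, 408]);
translate([770, 788, 0]) cube([35, 35, 408]);
translate([288, 798, 436]) cube([517, 25, 427]);
translate([288, 370, 612]) cube([25, 428, 25]);
translate([780, 370, 612]) cube([25, 428, 25]);
translate([288, 370, 436]) cube([25, 25, 176]);
translate([780, 370, 436]) cube([25, 25, 176]);


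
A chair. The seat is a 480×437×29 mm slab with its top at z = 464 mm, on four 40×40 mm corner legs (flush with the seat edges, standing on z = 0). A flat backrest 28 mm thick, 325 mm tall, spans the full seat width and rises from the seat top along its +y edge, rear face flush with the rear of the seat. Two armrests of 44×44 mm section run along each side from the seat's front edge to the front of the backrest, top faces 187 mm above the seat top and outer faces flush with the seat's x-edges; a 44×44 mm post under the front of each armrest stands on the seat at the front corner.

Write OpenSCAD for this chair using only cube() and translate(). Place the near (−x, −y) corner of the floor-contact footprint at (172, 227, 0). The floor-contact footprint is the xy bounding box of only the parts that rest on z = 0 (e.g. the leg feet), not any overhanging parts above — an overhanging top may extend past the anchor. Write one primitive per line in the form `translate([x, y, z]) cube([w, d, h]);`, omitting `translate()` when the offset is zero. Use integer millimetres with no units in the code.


translate([172, 227, 435]) cube([480, 437, 29]);
translate([172, 227, 0]) cube([40, 40, 435]);
translate([612, 227, 0]) cube([40, 40, 435]);
translate([172, 624, 0]) cube([40, 40, 435]);
translate([612, 624, 0]) cube([40, 40, 435]);
translate([172, 636, 464]) cube([480, 28, 325]);
translate([172, 227, 607]) cube([44, 409, 44]);
translate([608, 227, 607]) cube([44, 409, 44]);
translate([172, 227, 464]) cube([44, 44, 143]);
translate([608, 227, 464]) cube([44, 44, 143]);


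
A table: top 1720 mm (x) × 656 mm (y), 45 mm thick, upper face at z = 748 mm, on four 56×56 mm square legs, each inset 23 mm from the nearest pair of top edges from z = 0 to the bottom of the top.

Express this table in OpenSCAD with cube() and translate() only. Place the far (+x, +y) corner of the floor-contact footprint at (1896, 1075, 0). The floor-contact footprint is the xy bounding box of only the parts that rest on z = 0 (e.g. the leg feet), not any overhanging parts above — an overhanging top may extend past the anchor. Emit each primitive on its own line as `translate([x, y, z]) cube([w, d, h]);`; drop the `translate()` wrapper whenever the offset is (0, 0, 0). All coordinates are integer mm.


translate([199, 442, 703]) cube([1720, 656, 45]);
translate([222, 465, 0]) cube([56, 56, 703]);
translate([1840, 465, 0]) cube([56, 56, 703]);
translate([222, 1019, 0]) cube([56, 56, 703]);
translate([1840, 1019, 0]) cube([56, 56, 703]);


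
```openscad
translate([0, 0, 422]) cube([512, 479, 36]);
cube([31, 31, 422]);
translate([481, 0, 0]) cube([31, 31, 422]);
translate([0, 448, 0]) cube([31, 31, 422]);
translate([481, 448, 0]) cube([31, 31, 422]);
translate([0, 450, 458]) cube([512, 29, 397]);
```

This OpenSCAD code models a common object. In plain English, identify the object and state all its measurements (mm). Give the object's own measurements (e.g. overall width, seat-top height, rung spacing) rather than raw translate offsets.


A chair. The seat is a 512×479×36 mm slab with its top at z = 458 mm, on four 31×31 mm corner legs (flush with the seat edges, standing on z = 0). A flat backrest 29 mm thick, 397 mm tall, spans the full seat width and rises from the seat top along its +y edge, rear face flush with the rear of the seat.


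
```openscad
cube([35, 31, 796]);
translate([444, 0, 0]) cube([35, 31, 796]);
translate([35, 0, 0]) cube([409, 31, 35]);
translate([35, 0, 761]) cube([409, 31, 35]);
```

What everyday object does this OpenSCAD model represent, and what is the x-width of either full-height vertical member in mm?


A picture frame. The border width is 35 mm.

Four thin pieces enclosing a rectangular opening — a picture frame. The two full-height stiles are 796 mm tall; the top rail sits at z = 761 and is 35 mm tall, so the border above the opening is 796 − 761 = 35 mm, matching the stile x-width.
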